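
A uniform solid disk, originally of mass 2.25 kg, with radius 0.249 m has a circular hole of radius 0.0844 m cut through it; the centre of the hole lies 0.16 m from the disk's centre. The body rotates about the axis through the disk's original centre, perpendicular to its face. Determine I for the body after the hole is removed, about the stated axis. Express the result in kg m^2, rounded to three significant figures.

0.0622

Unpierced body about its centre: I₀ = (1/2)MR² = (1/2)(2.25)(0.249)² = 0.069751 kg m^2.
The removed disk has mass m = M·(r/R)² = (2.25)(0.0844/0.249)² = 0.2585 kg (same uniform areal density).
Its moment of inertia about the rotation axis (parallel-axis theorem): I_hole = (1/2)mr² + md² = (1/2)(0.2585)(0.0844)² + (0.2585)(0.16)² = 0.0075384 kg m^2.
Treating the hole as negative mass, I = I₀ − I_hole = 0.069751 − 0.0075384 = 0.062213 kg m^2.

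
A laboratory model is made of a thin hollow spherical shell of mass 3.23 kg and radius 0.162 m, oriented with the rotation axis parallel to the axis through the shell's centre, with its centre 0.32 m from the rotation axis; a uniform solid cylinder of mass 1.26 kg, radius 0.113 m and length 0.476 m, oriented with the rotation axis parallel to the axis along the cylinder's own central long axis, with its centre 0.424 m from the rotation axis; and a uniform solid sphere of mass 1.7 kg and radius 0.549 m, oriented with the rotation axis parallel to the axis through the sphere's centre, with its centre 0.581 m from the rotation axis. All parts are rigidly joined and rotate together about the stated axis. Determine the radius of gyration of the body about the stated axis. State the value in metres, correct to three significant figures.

Spherical shell: I_cm = (2/3)MR² = (2/3)(3.23)(0.162)² = 0.056512 kg·m²; centre at d = 0.32 m, so the parallel axis theorem gives I = 0.056512 + (3.23)(0.32)² = 0.38726 kg·m².
Solid cylinder: I_cm = (1/2)MR² = (1/2)(1.26)(0.113)² = 0.0080445 kg·m²; centre at d = 0.424 m, so the parallel axis theorem gives I = 0.0080445 + (1.26)(0.424)² = 0.23456 kg·m².
Solid sphere: I_cm = (2/5)MR² = (2/5)(1.7)(0.549)² = 0.20495 kg·m²; centre at d = 0.581 m, so the parallel axis theorem gives I = 0.20495 + (1.7)(0.581)² = 0.77881 kg·m².
Total I = 1.4006 kg·m²; total mass M = 6.19 kg.
k = √(I/M) = √(1.4006/6.19) = 0.47568 m.

0.476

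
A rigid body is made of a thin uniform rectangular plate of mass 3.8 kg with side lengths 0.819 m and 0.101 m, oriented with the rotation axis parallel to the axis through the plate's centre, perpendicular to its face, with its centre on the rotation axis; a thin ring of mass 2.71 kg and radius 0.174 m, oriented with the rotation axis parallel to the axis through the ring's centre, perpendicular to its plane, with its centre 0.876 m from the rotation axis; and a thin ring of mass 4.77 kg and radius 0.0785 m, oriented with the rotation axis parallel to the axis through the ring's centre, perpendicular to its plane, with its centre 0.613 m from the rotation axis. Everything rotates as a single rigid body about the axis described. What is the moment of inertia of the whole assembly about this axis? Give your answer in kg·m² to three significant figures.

Rectangular plate: I_cm = (1/12)M(a²+b²) = (1/12)(3.8)[(0.819)² + (0.101)²] = 0.21564 kg·m²; axis through the centre, so I = 0.21564 kg·m².
Thin ring: I_cm = MR² = (2.71)(0.174)² = 0.082048 kg·m²; centre at d = 0.876 m, so the parallel axis theorem gives I = 0.082048 + (2.71)(0.876)² = 2.1616 kg·m².
Thin ring: I_cm = MR² = (4.77)(0.0785)² = 0.029394 kg·m²; centre at d = 0.613 m, so the parallel axis theorem gives I = 0.029394 + (4.77)(0.613)² = 1.8218 kg·m².
Total I = 0.21564 + 2.1616 + 1.8218 = 4.1991 kg·m².

4.20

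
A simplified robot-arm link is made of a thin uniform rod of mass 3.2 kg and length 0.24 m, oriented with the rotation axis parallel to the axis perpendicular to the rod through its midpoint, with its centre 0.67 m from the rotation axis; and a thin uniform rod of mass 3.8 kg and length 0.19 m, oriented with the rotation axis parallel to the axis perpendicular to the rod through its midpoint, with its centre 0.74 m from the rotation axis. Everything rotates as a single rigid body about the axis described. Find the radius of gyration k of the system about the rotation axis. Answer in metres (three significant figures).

Thin rod: I_cm = (1/12)ML² = (1/12)(3.2)(0.24)² = 0.01536 kg·m²; centre at d = 0.67 m, so the parallel axis theorem gives I = 0.01536 + (3.2)(0.67)² = 1.4518 kg·m².
Thin rod: I_cm = (1/12)ML² = (1/12)(3.8)(0.19)² = 0.011432 kg·m²; centre at d = 0.74 m, so the parallel axis theorem gives I = 0.011432 + (3.8)(0.74)² = 2.0923 kg·m².
Total I = 3.5442 kg·m²; total mass M = 7 kg.
k = √(I/M) = √(3.5442/7) = 0.71155 m.

0.712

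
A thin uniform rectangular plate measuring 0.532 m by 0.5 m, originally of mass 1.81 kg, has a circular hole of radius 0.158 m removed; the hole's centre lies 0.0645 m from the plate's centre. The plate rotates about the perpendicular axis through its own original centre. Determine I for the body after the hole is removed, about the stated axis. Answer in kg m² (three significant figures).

Unpierced body about its centre: I₀ = (1/12)M(a²+b²) = (1/12)(1.81)[(0.532)² + (0.5)²] = 0.080398 kg m².
The removed disk has mass m = M·πr²/(ab) = (1.81)·π(0.158)²/(0.532·0.5) = 0.53366 kg (same uniform areal density).
Its moment of inertia about the rotation axis (parallel-axis theorem): I_hole = (1/2)mr² + md² = (1/2)(0.53366)(0.158)² + (0.53366)(0.0645)² = 0.0088812 kg m².
Treating the hole as negative mass, I = I₀ − I_hole = 0.080398 − 0.0088812 = 0.071517 kg m².

0.0715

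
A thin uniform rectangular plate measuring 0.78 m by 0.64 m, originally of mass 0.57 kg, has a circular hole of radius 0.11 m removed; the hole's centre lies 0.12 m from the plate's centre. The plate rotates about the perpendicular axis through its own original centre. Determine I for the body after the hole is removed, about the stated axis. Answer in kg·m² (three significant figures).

Unpierced body about its centre: I₀ = (1/12)M(a²+b²) = (1/12)(0.57)[(0.78)² + (0.64)²] = 0.048355 kg·m².
The removed disk has mass m = M·πr²/(ab) = (0.57)·π(0.11)²/(0.78·0.64) = 0.043405 kg (same uniform areal density).
Its moment of inertia about the rotation axis (parallel-axis theorem): I_hole = (1/2)mr² + md² = (1/2)(0.043405)(0.11)² + (0.043405)(0.12)² = 0.00088762 kg·m².
Treating the hole as negative mass, I = I₀ − I_hole = 0.048355 − 0.00088762 = 0.047467 kg·m².

0.0475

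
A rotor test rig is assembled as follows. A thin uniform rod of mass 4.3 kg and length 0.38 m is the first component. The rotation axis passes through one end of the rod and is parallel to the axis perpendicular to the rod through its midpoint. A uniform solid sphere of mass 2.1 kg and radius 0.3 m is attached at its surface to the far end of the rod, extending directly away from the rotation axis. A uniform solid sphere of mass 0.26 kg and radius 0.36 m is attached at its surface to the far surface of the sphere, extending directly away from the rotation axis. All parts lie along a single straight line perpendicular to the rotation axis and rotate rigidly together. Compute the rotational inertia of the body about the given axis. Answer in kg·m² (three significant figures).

Thin rod: I_cm = (1/12)ML² = (1/12)(4.3)(0.38)² = 0.051743 kg·m²; centre at d = 0.19 m, so I = I_cm + Md² gives I = 0.051743 + (4.3)(0.19)² = 0.20697 kg·m².
Solid sphere: I_cm = (2/5)MR² = (2/5)(2.1)(0.3)² = 0.0756 kg·m²; centre at d = 0.19 + 0.19 + 0.3 = 0.68 m, so I = I_cm + Md² gives I = 0.0756 + (2.1)(0.68)² = 1.0466 kg·m².
Solid sphere: I_cm = (2/5)MR² = (2/5)(0.26)(0.36)² = 0.013478 kg·m²; centre at d = 0.19 + 0.19 + 0.3 + 0.3 + 0.36 = 1.34 m, so I = I_cm + Md² gives I = 0.013478 + (0.26)(1.34)² = 0.48033 kg·m².
Total I = 0.20697 + 1.0466 + 0.48033 = 1.7339 kg·m².

1.73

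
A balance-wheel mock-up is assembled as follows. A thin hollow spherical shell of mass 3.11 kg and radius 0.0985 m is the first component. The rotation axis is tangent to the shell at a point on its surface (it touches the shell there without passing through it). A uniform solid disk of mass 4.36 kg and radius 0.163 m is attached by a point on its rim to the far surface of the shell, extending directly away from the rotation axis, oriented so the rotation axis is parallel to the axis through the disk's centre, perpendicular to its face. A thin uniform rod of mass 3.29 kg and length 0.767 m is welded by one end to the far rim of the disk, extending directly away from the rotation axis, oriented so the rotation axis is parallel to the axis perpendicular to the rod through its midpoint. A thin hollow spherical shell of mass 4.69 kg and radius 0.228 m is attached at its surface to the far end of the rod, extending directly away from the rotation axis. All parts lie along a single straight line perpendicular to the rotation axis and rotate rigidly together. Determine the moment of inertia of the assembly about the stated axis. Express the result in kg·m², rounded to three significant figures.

14.5

Spherical shell: I_cm = (2/3)MR² = (2/3)(3.11)(0.0985)² = 0.020116 kg·m²; centre at d = 0.0985 m, so the parallel axis theorem gives I = 0.020116 + (3.11)(0.0985)² = 0.05029 kg·m².
Solid disk: I_cm = (1/2)MR² = (1/2)(4.36)(0.163)² = 0.05792 kg·m²; centre at d = 0.0985 + 0.0985 + 0.163 = 0.36 m, so the parallel axis theorem gives I = 0.05792 + (4.36)(0.36)² = 0.62298 kg·m².
Thin rod: I_cm = (1/12)ML² = (1/12)(3.29)(0.767)² = 0.16129 kg·m²; centre at d = 0.0985 + 0.0985 + 0.163 + 0.163 + 0.3835 = 0.9065 m, so the parallel axis theorem gives I = 0.16129 + (3.29)(0.9065)² = 2.8648 kg·m².
Spherical shell: I_cm = (2/3)MR² = (2/3)(4.69)(0.228)² = 0.16254 kg·m²; centre at d = 0.0985 + 0.0985 + 0.163 + 0.163 + 0.3835 + 0.3835 + 0.228 = 1.518 m, so the parallel axis theorem gives I = 0.16254 + (4.69)(1.518)² = 10.97 kg·m².
Total I = 0.05029 + 0.62298 + 2.8648 + 10.97 = 14.508 kg·m².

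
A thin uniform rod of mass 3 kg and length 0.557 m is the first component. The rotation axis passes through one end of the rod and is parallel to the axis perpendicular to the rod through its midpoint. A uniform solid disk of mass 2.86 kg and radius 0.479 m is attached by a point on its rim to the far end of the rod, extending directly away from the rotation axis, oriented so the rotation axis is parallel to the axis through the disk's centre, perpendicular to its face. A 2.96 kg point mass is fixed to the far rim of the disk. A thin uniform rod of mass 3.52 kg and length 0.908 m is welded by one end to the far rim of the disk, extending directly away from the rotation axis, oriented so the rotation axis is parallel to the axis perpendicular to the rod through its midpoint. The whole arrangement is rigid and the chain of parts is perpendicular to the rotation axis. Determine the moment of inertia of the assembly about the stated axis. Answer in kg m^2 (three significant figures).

Thin rod: I_cm = (1/12)ML² = (1/12)(3)(0.557)² = 0.077562 kg m^2; centre at d = 0.2785 m, so I = I_cm + Md² gives I = 0.077562 + (3)(0.2785)² = 0.31025 kg m^2.
Solid disk: I_cm = (1/2)MR² = (1/2)(2.86)(0.479)² = 0.3281 kg m^2; centre at d = 0.2785 + 0.2785 + 0.479 = 1.036 m, so I = I_cm + Md² gives I = 0.3281 + (2.86)(1.036)² = 3.3977 kg m^2.
Point mass: I_cm = 0; centre at d = 0.2785 + 0.2785 + 0.479 + 0.479 = 1.515 m, so I = I_cm + Md² gives I = 0 + (2.96)(1.515)² = 6.7939 kg m^2.
Thin rod: I_cm = (1/12)ML² = (1/12)(3.52)(0.908)² = 0.24184 kg m^2; centre at d = 0.2785 + 0.2785 + 0.479 + 0.479 + 0.454 = 1.969 m, so I = I_cm + Md² gives I = 0.24184 + (3.52)(1.969)² = 13.889 kg m^2.
Total I = 0.31025 + 3.3977 + 6.7939 + 13.889 = 24.391 kg m^2.

24.4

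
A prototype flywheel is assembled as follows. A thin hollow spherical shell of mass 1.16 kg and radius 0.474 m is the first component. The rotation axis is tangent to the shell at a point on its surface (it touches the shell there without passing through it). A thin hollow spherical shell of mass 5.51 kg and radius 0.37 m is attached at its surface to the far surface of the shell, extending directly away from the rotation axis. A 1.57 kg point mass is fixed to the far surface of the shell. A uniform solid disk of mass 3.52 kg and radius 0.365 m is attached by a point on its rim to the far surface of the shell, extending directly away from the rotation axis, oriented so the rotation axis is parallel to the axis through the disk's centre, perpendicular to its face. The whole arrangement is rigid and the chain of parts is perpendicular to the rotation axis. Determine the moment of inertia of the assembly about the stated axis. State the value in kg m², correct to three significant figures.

30.1

Spherical shell: I_cm = (2/3)MR² = (2/3)(1.16)(0.474)² = 0.17375 kg m²; centre at d = 0.474 m, so the parallel axis theorem gives I = 0.17375 + (1.16)(0.474)² = 0.43437 kg m².
Spherical shell: I_cm = (2/3)MR² = (2/3)(5.51)(0.37)² = 0.50288 kg m²; centre at d = 0.474 + 0.474 + 0.37 = 1.318 m, so the parallel axis theorem gives I = 0.50288 + (5.51)(1.318)² = 10.074 kg m².
Point mass: I_cm = 0; centre at d = 0.474 + 0.474 + 0.37 + 0.37 = 1.688 m, so the parallel axis theorem gives I = 0 + (1.57)(1.688)² = 4.4735 kg m².
Solid disk: I_cm = (1/2)MR² = (1/2)(3.52)(0.365)² = 0.23448 kg m²; centre at d = 0.474 + 0.474 + 0.37 + 0.37 + 0.365 = 2.053 m, so the parallel axis theorem gives I = 0.23448 + (3.52)(2.053)² = 15.071 kg m².
Total I = 0.43437 + 10.074 + 4.4735 + 15.071 = 30.053 kg m².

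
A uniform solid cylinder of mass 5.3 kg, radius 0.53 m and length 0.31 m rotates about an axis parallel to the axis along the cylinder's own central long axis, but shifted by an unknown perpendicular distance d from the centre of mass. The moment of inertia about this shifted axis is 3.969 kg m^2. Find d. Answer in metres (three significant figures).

About the centre-of-mass axis, I_cm = (1/2)MR² = (1/2)(5.3)(0.53)² = 0.74439 kg m^2.
Parallel axis theorem: I = I_cm + Md², so Md² = 3.969 − 0.74439 = 3.2246 kg m^2.
d = √(3.2246 / 5.3) = 0.78001 m.

0.780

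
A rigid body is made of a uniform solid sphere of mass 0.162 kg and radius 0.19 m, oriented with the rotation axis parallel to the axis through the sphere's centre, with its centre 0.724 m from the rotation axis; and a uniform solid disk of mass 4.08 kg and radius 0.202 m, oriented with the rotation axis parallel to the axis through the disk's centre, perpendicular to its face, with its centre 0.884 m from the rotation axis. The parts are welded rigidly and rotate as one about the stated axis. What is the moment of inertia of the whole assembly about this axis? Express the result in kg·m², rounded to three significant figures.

Solid sphere: I_cm = (2/5)MR² = (2/5)(0.162)(0.19)² = 0.0023393 kg·m²; centre at d = 0.724 m, so the parallel axis theorem gives I = 0.0023393 + (0.162)(0.724)² = 0.087256 kg·m².
Solid disk: I_cm = (1/2)MR² = (1/2)(4.08)(0.202)² = 0.08324 kg·m²; centre at d = 0.884 m, so the parallel axis theorem gives I = 0.08324 + (4.08)(0.884)² = 3.2716 kg·m².
Total I = 0.087256 + 3.2716 = 3.3588 kg·m².

3.36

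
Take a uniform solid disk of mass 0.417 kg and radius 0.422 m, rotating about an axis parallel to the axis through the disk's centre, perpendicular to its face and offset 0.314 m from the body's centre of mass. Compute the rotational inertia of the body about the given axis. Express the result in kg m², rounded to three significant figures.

0.0782

I_cm = (1/2)MR² = (1/2)(0.417)(0.422)² = 0.037131 kg m²; centre at d = 0.314 m, so I = I_cm + Md² gives I = 0.037131 + (0.417)(0.314)² = 0.078245 kg m².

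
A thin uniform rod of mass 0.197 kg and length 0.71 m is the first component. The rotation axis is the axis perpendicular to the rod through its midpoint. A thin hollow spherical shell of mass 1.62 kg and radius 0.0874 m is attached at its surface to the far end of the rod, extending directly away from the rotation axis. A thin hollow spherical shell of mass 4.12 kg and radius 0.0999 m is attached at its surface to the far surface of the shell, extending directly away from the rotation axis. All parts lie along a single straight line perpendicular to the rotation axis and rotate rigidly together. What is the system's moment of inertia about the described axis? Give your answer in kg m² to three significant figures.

Thin rod: I_cm = (1/12)ML² = (1/12)(0.197)(0.71)² = 0.0082756 kg m²; axis through the centre, so I = 0.0082756 kg m².
Spherical shell: I_cm = (2/3)MR² = (2/3)(1.62)(0.0874)² = 0.0082499 kg m²; centre at d = 0.355 + 0.0874 = 0.4424 m, so the parallel axis theorem gives I = 0.0082499 + (1.62)(0.4424)² = 0.32531 kg m².
Spherical shell: I_cm = (2/3)MR² = (2/3)(4.12)(0.0999)² = 0.027412 kg m²; centre at d = 0.355 + 0.0874 + 0.0874 + 0.0999 = 0.6297 m, so the parallel axis theorem gives I = 0.027412 + (4.12)(0.6297)² = 1.6611 kg m².
Total I = 0.0082756 + 0.32531 + 1.6611 = 1.9947 kg m².

1.99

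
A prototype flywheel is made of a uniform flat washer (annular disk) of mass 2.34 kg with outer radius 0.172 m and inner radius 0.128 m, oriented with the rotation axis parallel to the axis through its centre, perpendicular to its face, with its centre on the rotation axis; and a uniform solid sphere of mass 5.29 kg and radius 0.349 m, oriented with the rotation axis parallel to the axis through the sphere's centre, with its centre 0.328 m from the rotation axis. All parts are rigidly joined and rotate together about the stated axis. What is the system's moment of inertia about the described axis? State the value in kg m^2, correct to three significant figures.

Annular disk: I_cm = (1/2)M(R²+r²) = (1/2)(2.34)[(0.172)² + (0.128)²] = 0.053783 kg m^2; axis through the centre, so I = 0.053783 kg m^2.
Solid sphere: I_cm = (2/5)MR² = (2/5)(5.29)(0.349)² = 0.25773 kg m^2; centre at d = 0.328 m, so the parallel axis theorem gives I = 0.25773 + (5.29)(0.328)² = 0.82685 kg m^2.
Total I = 0.053783 + 0.82685 = 0.88063 kg m^2.

0.881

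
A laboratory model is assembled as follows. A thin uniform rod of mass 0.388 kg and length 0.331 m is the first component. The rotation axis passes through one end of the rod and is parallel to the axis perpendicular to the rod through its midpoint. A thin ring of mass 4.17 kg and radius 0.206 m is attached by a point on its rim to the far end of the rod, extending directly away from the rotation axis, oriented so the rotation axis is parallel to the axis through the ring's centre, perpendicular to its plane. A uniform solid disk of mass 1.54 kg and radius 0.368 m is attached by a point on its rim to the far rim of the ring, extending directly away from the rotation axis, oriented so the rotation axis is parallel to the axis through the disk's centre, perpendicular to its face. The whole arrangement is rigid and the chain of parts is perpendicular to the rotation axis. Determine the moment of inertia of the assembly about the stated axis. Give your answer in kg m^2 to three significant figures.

3.40

Thin rod: I_cm = (1/12)ML² = (1/12)(0.388)(0.331)² = 0.0035425 kg m^2; centre at d = 0.1655 m, so I = I_cm + Md² gives I = 0.0035425 + (0.388)(0.1655)² = 0.01417 kg m^2.
Thin ring: I_cm = MR² = (4.17)(0.206)² = 0.17696 kg m^2; centre at d = 0.1655 + 0.1655 + 0.206 = 0.537 m, so I = I_cm + Md² gives I = 0.17696 + (4.17)(0.537)² = 1.3795 kg m^2.
Solid disk: I_cm = (1/2)MR² = (1/2)(1.54)(0.368)² = 0.10428 kg m^2; centre at d = 0.1655 + 0.1655 + 0.206 + 0.206 + 0.368 = 1.111 m, so I = I_cm + Md² gives I = 0.10428 + (1.54)(1.111)² = 2.0051 kg m^2.
Total I = 0.01417 + 1.3795 + 2.0051 = 3.3988 kg m^2.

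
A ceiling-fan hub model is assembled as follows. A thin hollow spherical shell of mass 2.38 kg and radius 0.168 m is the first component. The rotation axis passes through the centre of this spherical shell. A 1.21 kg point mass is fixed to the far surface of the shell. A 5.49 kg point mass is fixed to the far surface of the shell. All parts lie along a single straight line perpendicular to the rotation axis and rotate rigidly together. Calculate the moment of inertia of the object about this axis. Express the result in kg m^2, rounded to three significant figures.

Spherical shell: I_cm = (2/3)MR² = (2/3)(2.38)(0.168)² = 0.044782 kg m^2; axis through the centre, so I = 0.044782 kg m^2.
Point mass: I_cm = 0; centre at d = 0.168 m, so the parallel axis theorem gives I = 0 + (1.21)(0.168)² = 0.034151 kg m^2.
Point mass: I_cm = 0; centre at d = 0.168 m, so the parallel axis theorem gives I = 0 + (5.49)(0.168)² = 0.15495 kg m^2.
Total I = 0.044782 + 0.034151 + 0.15495 = 0.23388 kg m^2.

0.234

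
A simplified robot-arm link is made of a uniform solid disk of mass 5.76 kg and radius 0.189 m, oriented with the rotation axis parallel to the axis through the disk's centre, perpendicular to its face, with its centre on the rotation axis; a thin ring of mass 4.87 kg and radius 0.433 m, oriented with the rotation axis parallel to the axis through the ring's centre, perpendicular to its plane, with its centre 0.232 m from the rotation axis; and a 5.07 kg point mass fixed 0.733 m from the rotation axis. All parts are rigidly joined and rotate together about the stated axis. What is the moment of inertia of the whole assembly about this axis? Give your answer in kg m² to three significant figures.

Solid disk: I_cm = (1/2)MR² = (1/2)(5.76)(0.189)² = 0.10288 kg m²; axis through the centre, so I = 0.10288 kg m².
Thin ring: I_cm = MR² = (4.87)(0.433)² = 0.91307 kg m²; centre at d = 0.232 m, so the parallel axis theorem gives I = 0.91307 + (4.87)(0.232)² = 1.1752 kg m².
Point mass: I_cm = 0; centre at d = 0.733 m, so the parallel axis theorem gives I = 0 + (5.07)(0.733)² = 2.7241 kg m².
Total I = 0.10288 + 1.1752 + 2.7241 = 4.0021 kg m².

4.00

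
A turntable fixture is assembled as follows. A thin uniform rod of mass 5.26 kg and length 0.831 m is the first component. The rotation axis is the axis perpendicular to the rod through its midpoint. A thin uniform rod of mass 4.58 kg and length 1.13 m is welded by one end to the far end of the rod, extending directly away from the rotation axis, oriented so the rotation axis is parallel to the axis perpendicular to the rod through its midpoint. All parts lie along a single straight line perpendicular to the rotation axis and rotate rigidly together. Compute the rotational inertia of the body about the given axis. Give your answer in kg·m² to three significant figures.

Thin rod: I_cm = (1/12)ML² = (1/12)(5.26)(0.831)² = 0.3027 kg·m²; axis through the centre, so I = 0.3027 kg·m².
Thin rod: I_cm = (1/12)ML² = (1/12)(4.58)(1.13)² = 0.48735 kg·m²; centre at d = 0.4155 + 0.565 = 0.9805 m, so the parallel axis theorem gives I = 0.48735 + (4.58)(0.9805)² = 4.8905 kg·m².
Total I = 0.3027 + 4.8905 = 5.1932 kg·m².

5.19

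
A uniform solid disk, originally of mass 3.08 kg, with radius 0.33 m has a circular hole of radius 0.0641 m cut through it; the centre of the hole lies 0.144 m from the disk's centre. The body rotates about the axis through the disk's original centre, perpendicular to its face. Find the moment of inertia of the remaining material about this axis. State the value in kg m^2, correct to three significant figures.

0.165

Unpierced body about its centre: I₀ = (1/2)MR² = (1/2)(3.08)(0.33)² = 0.16771 kg m^2.
The removed disk has mass m = M·(r/R)² = (3.08)(0.0641/0.33)² = 0.11621 kg (same uniform areal density).
Its moment of inertia about the rotation axis (parallel-axis theorem): I_hole = (1/2)mr² + md² = (1/2)(0.11621)(0.0641)² + (0.11621)(0.144)² = 0.0026484 kg m^2.
Treating the hole as negative mass, I = I₀ − I_hole = 0.16771 − 0.0026484 = 0.16506 kg m^2.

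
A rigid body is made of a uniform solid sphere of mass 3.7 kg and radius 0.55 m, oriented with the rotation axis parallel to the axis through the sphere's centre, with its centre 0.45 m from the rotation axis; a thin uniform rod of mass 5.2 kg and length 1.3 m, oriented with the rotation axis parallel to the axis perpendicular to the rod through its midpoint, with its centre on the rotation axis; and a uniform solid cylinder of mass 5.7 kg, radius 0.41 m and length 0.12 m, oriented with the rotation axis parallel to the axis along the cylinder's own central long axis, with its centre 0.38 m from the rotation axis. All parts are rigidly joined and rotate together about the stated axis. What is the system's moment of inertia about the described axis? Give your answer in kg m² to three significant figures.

3.23

Solid sphere: I_cm = (2/5)MR² = (2/5)(3.7)(0.55)² = 0.4477 kg m²; centre at d = 0.45 m, so the parallel axis theorem gives I = 0.4477 + (3.7)(0.45)² = 1.197 kg m².
Thin rod: I_cm = (1/12)ML² = (1/12)(5.2)(1.3)² = 0.73233 kg m²; axis through the centre, so I = 0.73233 kg m².
Solid cylinder: I_cm = (1/2)MR² = (1/2)(5.7)(0.41)² = 0.47908 kg m²; centre at d = 0.38 m, so the parallel axis theorem gives I = 0.47908 + (5.7)(0.38)² = 1.3022 kg m².
Total I = 1.197 + 0.73233 + 1.3022 = 3.2314 kg m².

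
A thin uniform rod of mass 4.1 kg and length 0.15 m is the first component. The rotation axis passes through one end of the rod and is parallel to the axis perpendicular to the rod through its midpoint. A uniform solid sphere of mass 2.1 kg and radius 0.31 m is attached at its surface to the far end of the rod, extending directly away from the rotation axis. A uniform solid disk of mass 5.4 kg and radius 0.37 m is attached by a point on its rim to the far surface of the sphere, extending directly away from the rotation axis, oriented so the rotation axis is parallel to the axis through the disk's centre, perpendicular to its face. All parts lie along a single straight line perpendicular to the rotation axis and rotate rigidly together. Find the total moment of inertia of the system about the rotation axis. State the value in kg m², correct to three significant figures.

7.94

Thin rod: I_cm = (1/12)ML² = (1/12)(4.1)(0.15)² = 0.0076875 kg m²; centre at d = 0.075 m, so I = I_cm + Md² gives I = 0.0076875 + (4.1)(0.075)² = 0.03075 kg m².
Solid sphere: I_cm = (2/5)MR² = (2/5)(2.1)(0.31)² = 0.080724 kg m²; centre at d = 0.075 + 0.075 + 0.31 = 0.46 m, so I = I_cm + Md² gives I = 0.080724 + (2.1)(0.46)² = 0.52508 kg m².
Solid disk: I_cm = (1/2)MR² = (1/2)(5.4)(0.37)² = 0.36963 kg m²; centre at d = 0.075 + 0.075 + 0.31 + 0.31 + 0.37 = 1.14 m, so I = I_cm + Md² gives I = 0.36963 + (5.4)(1.14)² = 7.3875 kg m².
Total I = 0.03075 + 0.52508 + 7.3875 = 7.9433 kg m².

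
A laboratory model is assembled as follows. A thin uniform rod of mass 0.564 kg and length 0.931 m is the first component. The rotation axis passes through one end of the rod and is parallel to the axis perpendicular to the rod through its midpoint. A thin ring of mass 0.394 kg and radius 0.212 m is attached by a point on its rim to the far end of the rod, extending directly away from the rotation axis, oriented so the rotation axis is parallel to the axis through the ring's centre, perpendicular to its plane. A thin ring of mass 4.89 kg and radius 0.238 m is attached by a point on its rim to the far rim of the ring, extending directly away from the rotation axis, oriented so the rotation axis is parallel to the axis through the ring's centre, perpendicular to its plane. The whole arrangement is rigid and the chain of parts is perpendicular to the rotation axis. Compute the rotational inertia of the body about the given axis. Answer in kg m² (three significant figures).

13.4

Thin rod: I_cm = (1/12)ML² = (1/12)(0.564)(0.931)² = 0.040738 kg m²; centre at d = 0.4655 m, so the parallel axis theorem gives I = 0.040738 + (0.564)(0.4655)² = 0.16295 kg m².
Thin ring: I_cm = MR² = (0.394)(0.212)² = 0.017708 kg m²; centre at d = 0.4655 + 0.4655 + 0.212 = 1.143 m, so the parallel axis theorem gives I = 0.017708 + (0.394)(1.143)² = 0.53245 kg m².
Thin ring: I_cm = MR² = (4.89)(0.238)² = 0.27699 kg m²; centre at d = 0.4655 + 0.4655 + 0.212 + 0.212 + 0.238 = 1.593 m, so the parallel axis theorem gives I = 0.27699 + (4.89)(1.593)² = 12.686 kg m².
Total I = 0.16295 + 0.53245 + 12.686 = 13.381 kg m².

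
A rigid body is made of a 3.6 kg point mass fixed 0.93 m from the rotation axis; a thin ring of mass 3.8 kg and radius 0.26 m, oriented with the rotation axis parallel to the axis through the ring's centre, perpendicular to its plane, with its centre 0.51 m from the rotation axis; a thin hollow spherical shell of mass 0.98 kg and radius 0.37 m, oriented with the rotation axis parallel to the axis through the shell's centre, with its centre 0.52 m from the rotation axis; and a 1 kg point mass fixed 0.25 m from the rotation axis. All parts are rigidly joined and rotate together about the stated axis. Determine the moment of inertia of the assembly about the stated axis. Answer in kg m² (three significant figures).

4.78

Point mass: I_cm = 0; centre at d = 0.93 m, so I = I_cm + Md² gives I = 0 + (3.6)(0.93)² = 3.1136 kg m².
Thin ring: I_cm = MR² = (3.8)(0.26)² = 0.25688 kg m²; centre at d = 0.51 m, so I = I_cm + Md² gives I = 0.25688 + (3.8)(0.51)² = 1.2453 kg m².
Spherical shell: I_cm = (2/3)MR² = (2/3)(0.98)(0.37)² = 0.089441 kg m²; centre at d = 0.52 m, so I = I_cm + Md² gives I = 0.089441 + (0.98)(0.52)² = 0.35443 kg m².
Point mass: I_cm = 0; centre at d = 0.25 m, so I = I_cm + Md² gives I = 0 + (1)(0.25)² = 0.0625 kg m².
Total I = 3.1136 + 1.2453 + 0.35443 + 0.0625 = 4.7758 kg m².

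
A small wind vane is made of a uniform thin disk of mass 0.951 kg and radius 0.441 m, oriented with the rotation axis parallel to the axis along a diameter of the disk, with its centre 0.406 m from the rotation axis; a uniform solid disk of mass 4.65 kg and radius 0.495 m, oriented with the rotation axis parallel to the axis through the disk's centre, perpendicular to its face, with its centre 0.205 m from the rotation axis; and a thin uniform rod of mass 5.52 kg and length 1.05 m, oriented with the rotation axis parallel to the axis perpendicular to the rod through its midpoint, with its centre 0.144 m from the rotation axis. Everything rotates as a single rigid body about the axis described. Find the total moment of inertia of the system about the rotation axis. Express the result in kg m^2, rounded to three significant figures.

1.59

Thin disk: I_cm = (1/4)MR² = (1/4)(0.951)(0.441)² = 0.046238 kg m^2; centre at d = 0.406 m, so the parallel axis theorem gives I = 0.046238 + (0.951)(0.406)² = 0.203 kg m^2.
Solid disk: I_cm = (1/2)MR² = (1/2)(4.65)(0.495)² = 0.56968 kg m^2; centre at d = 0.205 m, so the parallel axis theorem gives I = 0.56968 + (4.65)(0.205)² = 0.7651 kg m^2.
Thin rod: I_cm = (1/12)ML² = (1/12)(5.52)(1.05)² = 0.50715 kg m^2; centre at d = 0.144 m, so the parallel axis theorem gives I = 0.50715 + (5.52)(0.144)² = 0.62161 kg m^2.
Total I = 0.203 + 0.7651 + 0.62161 = 1.5897 kg m^2.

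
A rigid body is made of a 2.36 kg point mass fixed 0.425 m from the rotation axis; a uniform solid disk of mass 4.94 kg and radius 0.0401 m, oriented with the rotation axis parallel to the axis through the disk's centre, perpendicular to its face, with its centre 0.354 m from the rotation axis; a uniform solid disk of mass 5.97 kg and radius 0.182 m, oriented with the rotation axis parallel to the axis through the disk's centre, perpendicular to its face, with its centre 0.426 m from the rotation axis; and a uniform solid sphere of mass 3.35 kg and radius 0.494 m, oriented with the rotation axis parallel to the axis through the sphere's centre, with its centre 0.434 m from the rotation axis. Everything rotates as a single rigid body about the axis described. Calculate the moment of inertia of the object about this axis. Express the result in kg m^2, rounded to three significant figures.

Point mass: I_cm = 0; centre at d = 0.425 m, so the parallel axis theorem gives I = 0 + (2.36)(0.425)² = 0.42627 kg m^2.
Solid disk: I_cm = (1/2)MR² = (1/2)(4.94)(0.0401)² = 0.0039718 kg m^2; centre at d = 0.354 m, so the parallel axis theorem gives I = 0.0039718 + (4.94)(0.354)² = 0.62303 kg m^2.
Solid disk: I_cm = (1/2)MR² = (1/2)(5.97)(0.182)² = 0.098875 kg m^2; centre at d = 0.426 m, so the parallel axis theorem gives I = 0.098875 + (5.97)(0.426)² = 1.1823 kg m^2.
Solid sphere: I_cm = (2/5)MR² = (2/5)(3.35)(0.494)² = 0.32701 kg m^2; centre at d = 0.434 m, so the parallel axis theorem gives I = 0.32701 + (3.35)(0.434)² = 0.958 kg m^2.
Total I = 0.42627 + 0.62303 + 1.1823 + 0.958 = 3.1896 kg m^2.

3.19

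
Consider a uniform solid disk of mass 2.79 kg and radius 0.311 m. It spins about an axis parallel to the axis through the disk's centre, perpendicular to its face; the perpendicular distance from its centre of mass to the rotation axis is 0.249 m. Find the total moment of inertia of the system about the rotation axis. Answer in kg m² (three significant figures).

I_cm = (1/2)MR² = (1/2)(2.79)(0.311)² = 0.13493 kg m²; centre at d = 0.249 m, so I = I_cm + Md² gives I = 0.13493 + (2.79)(0.249)² = 0.30791 kg m².

0.308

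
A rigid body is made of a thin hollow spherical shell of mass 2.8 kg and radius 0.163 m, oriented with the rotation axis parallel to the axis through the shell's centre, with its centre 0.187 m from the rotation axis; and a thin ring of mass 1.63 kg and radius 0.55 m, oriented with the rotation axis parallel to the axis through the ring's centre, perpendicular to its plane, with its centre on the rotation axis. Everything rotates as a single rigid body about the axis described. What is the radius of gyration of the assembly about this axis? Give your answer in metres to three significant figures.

Spherical shell: I_cm = (2/3)MR² = (2/3)(2.8)(0.163)² = 0.049595 kg·m²; centre at d = 0.187 m, so the parallel axis theorem gives I = 0.049595 + (2.8)(0.187)² = 0.14751 kg·m².
Thin ring: I_cm = MR² = (1.63)(0.55)² = 0.49308 kg·m²; axis through the centre, so I = 0.49308 kg·m².
Total I = 0.64058 kg·m²; total mass M = 4.43 kg.
k = √(I/M) = √(0.64058/4.43) = 0.38026 m.

0.380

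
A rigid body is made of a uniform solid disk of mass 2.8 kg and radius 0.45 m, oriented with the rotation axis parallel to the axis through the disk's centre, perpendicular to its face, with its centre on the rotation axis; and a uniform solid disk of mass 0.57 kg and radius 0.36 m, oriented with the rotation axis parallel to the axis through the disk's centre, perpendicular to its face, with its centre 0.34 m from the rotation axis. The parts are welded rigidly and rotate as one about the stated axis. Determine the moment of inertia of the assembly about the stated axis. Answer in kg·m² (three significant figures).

0.386

Solid disk: I_cm = (1/2)MR² = (1/2)(2.8)(0.45)² = 0.2835 kg·m²; axis through the centre, so I = 0.2835 kg·m².
Solid disk: I_cm = (1/2)MR² = (1/2)(0.57)(0.36)² = 0.036936 kg·m²; centre at d = 0.34 m, so I = I_cm + Md² gives I = 0.036936 + (0.57)(0.34)² = 0.10283 kg·m².
Total I = 0.2835 + 0.10283 = 0.38633 kg·m².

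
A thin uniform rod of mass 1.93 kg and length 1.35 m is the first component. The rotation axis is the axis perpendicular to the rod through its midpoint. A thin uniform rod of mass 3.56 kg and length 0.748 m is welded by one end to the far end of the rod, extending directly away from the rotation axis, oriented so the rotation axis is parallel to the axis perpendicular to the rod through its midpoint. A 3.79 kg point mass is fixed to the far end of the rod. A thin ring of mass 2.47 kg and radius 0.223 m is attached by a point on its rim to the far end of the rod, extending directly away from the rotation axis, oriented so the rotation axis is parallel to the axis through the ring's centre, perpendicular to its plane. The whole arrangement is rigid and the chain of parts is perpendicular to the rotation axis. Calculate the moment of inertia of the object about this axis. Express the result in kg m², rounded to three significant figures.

18.9

Thin rod: I_cm = (1/12)ML² = (1/12)(1.93)(1.35)² = 0.29312 kg m²; axis through the centre, so I = 0.29312 kg m².
Thin rod: I_cm = (1/12)ML² = (1/12)(3.56)(0.748)² = 0.16599 kg m²; centre at d = 0.675 + 0.374 = 1.049 m, so the parallel axis theorem gives I = 0.16599 + (3.56)(1.049)² = 4.0834 kg m².
Point mass: I_cm = 0; centre at d = 0.675 + 0.374 + 0.374 = 1.423 m, so the parallel axis theorem gives I = 0 + (3.79)(1.423)² = 7.6745 kg m².
Thin ring: I_cm = MR² = (2.47)(0.223)² = 0.12283 kg m²; centre at d = 0.675 + 0.374 + 0.374 + 0.223 = 1.646 m, so the parallel axis theorem gives I = 0.12283 + (2.47)(1.646)² = 6.8148 kg m².
Total I = 0.29312 + 4.0834 + 7.6745 + 6.8148 = 18.866 kg m².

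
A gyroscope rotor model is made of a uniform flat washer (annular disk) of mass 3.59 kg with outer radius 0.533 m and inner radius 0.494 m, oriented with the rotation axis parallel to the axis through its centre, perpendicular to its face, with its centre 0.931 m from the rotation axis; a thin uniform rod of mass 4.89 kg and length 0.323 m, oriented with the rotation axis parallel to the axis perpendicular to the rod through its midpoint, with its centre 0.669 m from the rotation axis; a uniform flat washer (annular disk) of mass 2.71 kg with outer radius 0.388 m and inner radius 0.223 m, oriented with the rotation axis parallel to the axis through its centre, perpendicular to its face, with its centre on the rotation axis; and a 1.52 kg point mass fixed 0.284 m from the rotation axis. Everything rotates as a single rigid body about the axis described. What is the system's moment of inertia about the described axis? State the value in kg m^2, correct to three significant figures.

Annular disk: I_cm = (1/2)M(R²+r²) = (1/2)(3.59)[(0.533)² + (0.494)²] = 0.94798 kg m^2; centre at d = 0.931 m, so the parallel axis theorem gives I = 0.94798 + (3.59)(0.931)² = 4.0597 kg m^2.
Thin rod: I_cm = (1/12)ML² = (1/12)(4.89)(0.323)² = 0.042514 kg m^2; centre at d = 0.669 m, so the parallel axis theorem gives I = 0.042514 + (4.89)(0.669)² = 2.2311 kg m^2.
Annular disk: I_cm = (1/2)M(R²+r²) = (1/2)(2.71)[(0.388)² + (0.223)²] = 0.27137 kg m^2; axis through the centre, so I = 0.27137 kg m^2.
Point mass: I_cm = 0; centre at d = 0.284 m, so the parallel axis theorem gives I = 0 + (1.52)(0.284)² = 0.1226 kg m^2.
Total I = 4.0597 + 2.2311 + 0.27137 + 0.1226 = 6.6847 kg m^2.

6.68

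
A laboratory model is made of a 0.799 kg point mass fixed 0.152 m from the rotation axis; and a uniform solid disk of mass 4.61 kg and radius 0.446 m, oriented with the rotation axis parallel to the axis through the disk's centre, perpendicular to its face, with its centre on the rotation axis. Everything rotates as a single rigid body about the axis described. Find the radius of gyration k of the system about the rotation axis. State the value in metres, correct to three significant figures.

Point mass: I_cm = 0; centre at d = 0.152 m, so the parallel axis theorem gives I = 0 + (0.799)(0.152)² = 0.01846 kg·m².
Solid disk: I_cm = (1/2)MR² = (1/2)(4.61)(0.446)² = 0.4585 kg·m²; axis through the centre, so I = 0.4585 kg·m².
Total I = 0.47696 kg·m²; total mass M = 5.409 kg.
k = √(I/M) = √(0.47696/5.409) = 0.29695 m.

0.297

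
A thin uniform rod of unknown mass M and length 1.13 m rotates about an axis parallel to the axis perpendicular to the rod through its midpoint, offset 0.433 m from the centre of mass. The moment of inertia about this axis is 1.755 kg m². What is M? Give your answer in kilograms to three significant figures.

5.97

I = I_cm + Md² = (1/12)ML² + Md² = M·[0.0833333·(1.13)² + (0.433)²] = M·0.2939.
So M = 1.755 / 0.2939 = 5.9715 kg.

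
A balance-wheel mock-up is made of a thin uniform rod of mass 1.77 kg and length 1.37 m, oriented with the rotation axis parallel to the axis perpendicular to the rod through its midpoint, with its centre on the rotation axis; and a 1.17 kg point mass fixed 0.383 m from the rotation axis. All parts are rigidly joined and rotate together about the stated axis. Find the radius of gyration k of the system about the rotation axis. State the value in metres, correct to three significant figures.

Thin rod: I_cm = (1/12)ML² = (1/12)(1.77)(1.37)² = 0.27684 kg m²; axis through the centre, so I = 0.27684 kg m².
Point mass: I_cm = 0; centre at d = 0.383 m, so the parallel axis theorem gives I = 0 + (1.17)(0.383)² = 0.17163 kg m².
Total I = 0.44847 kg m²; total mass M = 2.94 kg.
k = √(I/M) = √(0.44847/2.94) = 0.39056 m.

0.391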